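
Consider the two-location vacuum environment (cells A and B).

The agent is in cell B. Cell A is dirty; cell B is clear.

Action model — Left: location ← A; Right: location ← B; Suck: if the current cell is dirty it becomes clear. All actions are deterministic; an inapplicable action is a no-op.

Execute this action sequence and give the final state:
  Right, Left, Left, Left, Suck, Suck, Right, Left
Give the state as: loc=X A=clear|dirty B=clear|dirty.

loc=A A=clear B=clear

1. Right → loc=B A=dirty B=clear
2. Left → loc=A A=dirty B=clear
3. Left → loc=A A=dirty B=clear
4. Left → loc=A A=dirty B=clear
5. Suck → loc=A A=clear B=clear
6. Suck → loc=A A=clear B=clear
7. Right → loc=B A=clear B=clear
8. Left → loc=A A=clear B=clear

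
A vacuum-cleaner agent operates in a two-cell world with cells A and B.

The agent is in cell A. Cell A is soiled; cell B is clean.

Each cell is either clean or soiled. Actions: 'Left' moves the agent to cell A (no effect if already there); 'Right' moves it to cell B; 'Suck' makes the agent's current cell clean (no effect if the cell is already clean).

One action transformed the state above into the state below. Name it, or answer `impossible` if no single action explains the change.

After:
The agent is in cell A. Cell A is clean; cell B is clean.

Suck

try  Left: in A — A soiled, B clean
try Right: in B — A soiled, B clean
try  Suck: in A — A clean, B clean  ← match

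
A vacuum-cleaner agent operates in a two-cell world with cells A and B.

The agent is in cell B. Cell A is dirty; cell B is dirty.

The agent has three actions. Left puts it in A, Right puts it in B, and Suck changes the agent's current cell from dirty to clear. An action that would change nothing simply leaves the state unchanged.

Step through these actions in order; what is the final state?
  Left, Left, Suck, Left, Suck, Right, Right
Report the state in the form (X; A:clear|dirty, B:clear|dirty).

Left (#1): (A; A:dirty, B:dirty)
Left (#2): (A; A:dirty, B:dirty)
Suck (#3): (A; A:clear, B:dirty)
Left (#4): (A; A:clear, B:dirty)
Suck (#5): (A; A:clear, B:dirty)
Right (#6): (B; A:clear, B:dirty)
Right (#7): (B; A:clear, B:dirty)

(B; A:clear, B:dirty)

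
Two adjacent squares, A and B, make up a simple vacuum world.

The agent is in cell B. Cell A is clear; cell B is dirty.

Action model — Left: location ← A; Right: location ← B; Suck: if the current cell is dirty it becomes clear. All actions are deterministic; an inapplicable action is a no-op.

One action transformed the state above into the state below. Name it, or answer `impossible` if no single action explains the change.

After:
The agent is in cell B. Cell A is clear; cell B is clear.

try  Left: loc=A A=clear B=dirty
try Right: loc=B A=clear B=dirty
try  Suck: loc=B A=clear B=clear  ← match

Suck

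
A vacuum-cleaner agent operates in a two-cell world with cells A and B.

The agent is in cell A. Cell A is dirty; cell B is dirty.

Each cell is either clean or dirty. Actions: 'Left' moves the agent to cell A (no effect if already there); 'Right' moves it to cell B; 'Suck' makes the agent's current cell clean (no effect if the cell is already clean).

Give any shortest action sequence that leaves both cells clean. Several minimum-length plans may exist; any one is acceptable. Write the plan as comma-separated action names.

[1] after Suck: loc=A A=clean B=dirty
[2] after Right: loc=B A=clean B=dirty
[3] after Suck: loc=B A=clean B=clean
min 3: Suck A + move + Suck B

Suck, Right, Suck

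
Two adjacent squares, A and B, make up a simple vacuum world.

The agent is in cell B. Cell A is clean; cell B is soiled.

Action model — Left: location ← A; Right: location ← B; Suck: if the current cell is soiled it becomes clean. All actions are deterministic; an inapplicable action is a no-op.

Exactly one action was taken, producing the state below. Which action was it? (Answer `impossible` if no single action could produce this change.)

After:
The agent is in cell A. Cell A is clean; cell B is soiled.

Left

try  Left: (A; A:clean, B:soiled)  ← match
try Right: (B; A:clean, B:soiled)
try  Suck: (B; A:clean, B:clean)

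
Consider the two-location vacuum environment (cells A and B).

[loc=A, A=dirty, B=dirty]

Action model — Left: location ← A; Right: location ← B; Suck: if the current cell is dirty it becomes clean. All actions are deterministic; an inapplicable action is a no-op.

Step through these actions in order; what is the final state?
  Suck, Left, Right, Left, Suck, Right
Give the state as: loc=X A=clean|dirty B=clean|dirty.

step 1/6 (Suck): loc=A A=clean B=dirty
step 2/6 (Left): loc=A A=clean B=dirty
step 3/6 (Right): loc=B A=clean B=dirty
step 4/6 (Left): loc=A A=clean B=dirty
step 5/6 (Suck): loc=A A=clean B=dirty
step 6/6 (Right): loc=B A=clean B=dirty

loc=B A=clean B=dirty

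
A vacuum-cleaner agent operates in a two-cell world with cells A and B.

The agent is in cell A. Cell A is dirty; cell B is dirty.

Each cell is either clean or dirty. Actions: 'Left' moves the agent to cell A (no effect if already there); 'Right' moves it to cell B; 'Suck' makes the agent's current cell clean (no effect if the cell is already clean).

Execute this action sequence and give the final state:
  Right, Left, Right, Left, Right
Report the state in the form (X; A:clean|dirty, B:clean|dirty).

1. Right → (B; A:dirty, B:dirty)
2. Left → (A; A:dirty, B:dirty)
3. Right → (B; A:dirty, B:dirty)
4. Left → (A; A:dirty, B:dirty)
5. Right → (B; A:dirty, B:dirty)

(B; A:dirty, B:dirty)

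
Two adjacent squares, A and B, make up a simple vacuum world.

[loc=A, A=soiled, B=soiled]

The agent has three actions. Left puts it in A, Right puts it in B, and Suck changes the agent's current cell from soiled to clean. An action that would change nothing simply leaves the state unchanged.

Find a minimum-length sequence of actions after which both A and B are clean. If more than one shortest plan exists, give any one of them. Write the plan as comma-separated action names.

Suck, Right, Suck

1) do Suck; now (A; A:clean, B:soiled)
2) do Right; now (B; A:clean, B:soiled)
3) do Suck; now (B; A:clean, B:clean)
min 3: Suck A + move + Suck B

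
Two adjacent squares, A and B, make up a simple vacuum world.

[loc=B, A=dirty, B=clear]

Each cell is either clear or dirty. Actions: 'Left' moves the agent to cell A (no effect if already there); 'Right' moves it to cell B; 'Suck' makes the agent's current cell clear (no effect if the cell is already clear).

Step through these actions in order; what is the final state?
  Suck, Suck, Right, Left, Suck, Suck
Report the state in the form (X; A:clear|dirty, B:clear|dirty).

(A; A:clear, B:clear)

step 1/6 (Suck): (B; A:dirty, B:clear)
step 2/6 (Suck): (B; A:dirty, B:clear)
step 3/6 (Right): (B; A:dirty, B:clear)
step 4/6 (Left): (A; A:dirty, B:clear)
step 5/6 (Suck): (A; A:clear, B:clear)
step 6/6 (Suck): (A; A:clear, B:clear)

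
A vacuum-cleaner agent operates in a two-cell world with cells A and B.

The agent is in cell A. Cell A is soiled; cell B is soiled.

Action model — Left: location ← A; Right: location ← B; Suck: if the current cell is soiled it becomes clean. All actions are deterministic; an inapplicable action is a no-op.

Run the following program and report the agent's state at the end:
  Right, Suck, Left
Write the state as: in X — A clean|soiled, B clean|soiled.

in A — A soiled, B clean

Right (#1): in B — A soiled, B soiled
Suck (#2): in B — A soiled, B clean
Left (#3): in A — A soiled, B clean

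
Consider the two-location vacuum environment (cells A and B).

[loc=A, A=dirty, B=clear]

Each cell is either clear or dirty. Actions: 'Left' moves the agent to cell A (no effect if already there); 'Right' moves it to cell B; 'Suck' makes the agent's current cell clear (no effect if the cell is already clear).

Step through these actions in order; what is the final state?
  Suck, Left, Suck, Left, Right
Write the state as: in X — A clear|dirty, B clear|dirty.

in B — A clear, B clear

step 1/5 (Suck): in A — A clear, B clear
step 2/5 (Left): in A — A clear, B clear
step 3/5 (Suck): in A — A clear, B clear
step 4/5 (Left): in A — A clear, B clear
step 5/5 (Right): in B — A clear, B clear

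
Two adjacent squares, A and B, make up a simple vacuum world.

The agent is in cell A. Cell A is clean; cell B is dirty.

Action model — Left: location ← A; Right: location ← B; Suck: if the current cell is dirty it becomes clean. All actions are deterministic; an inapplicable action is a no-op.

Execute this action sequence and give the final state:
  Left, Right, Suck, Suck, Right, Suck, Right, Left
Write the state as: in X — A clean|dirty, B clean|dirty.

t=1 Left ⇒ in A — A clean, B dirty
t=2 Right ⇒ in B — A clean, B dirty
t=3 Suck ⇒ in B — A clean, B clean
t=4 Suck ⇒ in B — A clean, B clean
t=5 Right ⇒ in B — A clean, B clean
t=6 Suck ⇒ in B — A clean, B clean
t=7 Right ⇒ in B — A clean, B clean
t=8 Left ⇒ in A — A clean, B clean

in A — A clean, B clean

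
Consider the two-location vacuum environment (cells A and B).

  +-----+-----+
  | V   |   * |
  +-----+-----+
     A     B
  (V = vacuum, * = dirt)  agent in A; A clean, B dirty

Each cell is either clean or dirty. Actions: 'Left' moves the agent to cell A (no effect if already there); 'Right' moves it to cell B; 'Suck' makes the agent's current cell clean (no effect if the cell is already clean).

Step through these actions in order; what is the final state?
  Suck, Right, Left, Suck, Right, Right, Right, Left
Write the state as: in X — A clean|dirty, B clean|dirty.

in A — A clean, B dirty

1. Suck → in A — A clean, B dirty
2. Right → in B — A clean, B dirty
3. Left → in A — A clean, B dirty
4. Suck → in A — A clean, B dirty
5. Right → in B — A clean, B dirty
6. Right → in B — A clean, B dirty
7. Right → in B — A clean, B dirty
8. Left → in A — A clean, B dirty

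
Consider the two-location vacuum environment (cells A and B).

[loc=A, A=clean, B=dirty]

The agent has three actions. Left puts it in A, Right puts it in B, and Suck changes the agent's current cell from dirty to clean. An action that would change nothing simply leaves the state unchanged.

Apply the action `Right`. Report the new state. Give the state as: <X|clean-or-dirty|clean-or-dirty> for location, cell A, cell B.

start: <A|clean|dirty>
step 1/1 (Right): <B|clean|dirty>

<B|clean|dirty>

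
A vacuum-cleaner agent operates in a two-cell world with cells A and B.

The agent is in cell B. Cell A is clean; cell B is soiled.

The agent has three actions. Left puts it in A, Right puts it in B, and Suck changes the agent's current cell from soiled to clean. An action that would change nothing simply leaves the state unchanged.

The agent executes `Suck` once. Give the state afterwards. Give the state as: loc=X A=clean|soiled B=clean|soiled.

loc=B A=clean B=clean

start: loc=B A=clean B=soiled
t=1 Suck ⇒ loc=B A=clean B=clean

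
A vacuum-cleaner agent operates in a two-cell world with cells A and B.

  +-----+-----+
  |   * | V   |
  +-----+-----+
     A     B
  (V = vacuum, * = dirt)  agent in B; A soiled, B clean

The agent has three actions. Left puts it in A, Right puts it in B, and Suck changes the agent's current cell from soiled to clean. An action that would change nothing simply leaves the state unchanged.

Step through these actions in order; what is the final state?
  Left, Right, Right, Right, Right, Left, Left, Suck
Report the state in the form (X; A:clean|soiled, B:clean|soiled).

1. Left → (A; A:soiled, B:clean)
2. Right → (B; A:soiled, B:clean)
3. Right → (B; A:soiled, B:clean)
4. Right → (B; A:soiled, B:clean)
5. Right → (B; A:soiled, B:clean)
6. Left → (A; A:soiled, B:clean)
7. Left → (A; A:soiled, B:clean)
8. Suck → (A; A:clean, B:clean)

(A; A:clean, B:clean)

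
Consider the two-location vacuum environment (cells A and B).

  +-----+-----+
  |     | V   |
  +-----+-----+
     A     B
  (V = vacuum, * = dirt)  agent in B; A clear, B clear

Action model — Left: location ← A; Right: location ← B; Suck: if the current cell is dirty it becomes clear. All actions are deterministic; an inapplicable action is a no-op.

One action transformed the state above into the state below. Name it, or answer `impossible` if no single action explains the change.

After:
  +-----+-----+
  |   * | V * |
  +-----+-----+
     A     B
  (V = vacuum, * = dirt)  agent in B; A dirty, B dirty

try  Left: loc=A A=clear B=clear
try Right: loc=B A=clear B=clear
try  Suck: loc=B A=clear B=clear
no single action produces the after-state

impossible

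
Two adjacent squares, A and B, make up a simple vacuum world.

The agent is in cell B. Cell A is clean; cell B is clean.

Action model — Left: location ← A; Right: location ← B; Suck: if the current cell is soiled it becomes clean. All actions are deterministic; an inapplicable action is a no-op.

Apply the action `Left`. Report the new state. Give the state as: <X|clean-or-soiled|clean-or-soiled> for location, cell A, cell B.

start: <B|clean|clean>
Left (#1): <A|clean|clean>

<A|clean|clean>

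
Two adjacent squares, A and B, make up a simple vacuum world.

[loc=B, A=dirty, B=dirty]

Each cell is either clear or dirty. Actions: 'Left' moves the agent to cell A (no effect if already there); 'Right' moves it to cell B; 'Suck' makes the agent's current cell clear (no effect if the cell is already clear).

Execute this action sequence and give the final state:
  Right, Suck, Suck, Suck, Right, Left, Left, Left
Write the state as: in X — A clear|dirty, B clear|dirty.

in A — A dirty, B clear

1) do Right; now in B — A dirty, B dirty
2) do Suck; now in B — A dirty, B clear
3) do Suck; now in B — A dirty, B clear
4) do Suck; now in B — A dirty, B clear
5) do Right; now in B — A dirty, B clear
6) do Left; now in A — A dirty, B clear
7) do Left; now in A — A dirty, B clear
8) do Left; now in A — A dirty, B clear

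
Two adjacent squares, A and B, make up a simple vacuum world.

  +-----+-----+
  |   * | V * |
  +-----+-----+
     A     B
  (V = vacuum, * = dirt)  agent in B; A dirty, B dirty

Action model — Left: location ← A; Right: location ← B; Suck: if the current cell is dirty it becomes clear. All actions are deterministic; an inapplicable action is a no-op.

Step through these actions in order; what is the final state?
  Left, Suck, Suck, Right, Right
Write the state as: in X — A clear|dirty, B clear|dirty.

1) do Left; now in A — A dirty, B dirty
2) do Suck; now in A — A clear, B dirty
3) do Suck; now in A — A clear, B dirty
4) do Right; now in B — A clear, B dirty
5) do Right; now in B — A clear, B dirty

in B — A clear, B dirty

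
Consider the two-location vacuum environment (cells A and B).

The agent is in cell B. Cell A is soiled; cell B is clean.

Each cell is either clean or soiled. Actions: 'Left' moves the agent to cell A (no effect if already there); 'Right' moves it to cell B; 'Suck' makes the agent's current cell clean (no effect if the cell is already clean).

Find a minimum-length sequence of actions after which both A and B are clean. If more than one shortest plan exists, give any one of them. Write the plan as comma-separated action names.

Left (#1): loc=A A=soiled B=clean
Suck (#2): loc=A A=clean B=clean
min 2: go A then Suck

Left, Suck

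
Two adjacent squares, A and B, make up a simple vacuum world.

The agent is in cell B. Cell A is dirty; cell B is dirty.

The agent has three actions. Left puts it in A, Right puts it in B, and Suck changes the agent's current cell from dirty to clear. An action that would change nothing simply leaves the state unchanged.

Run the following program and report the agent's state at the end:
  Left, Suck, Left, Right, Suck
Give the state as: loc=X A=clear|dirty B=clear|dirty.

step 1/5 (Left): loc=A A=dirty B=dirty
step 2/5 (Suck): loc=A A=clear B=dirty
step 3/5 (Left): loc=A A=clear B=dirty
step 4/5 (Right): loc=B A=clear B=dirty
step 5/5 (Suck): loc=B A=clear B=clear

loc=B A=clear B=clear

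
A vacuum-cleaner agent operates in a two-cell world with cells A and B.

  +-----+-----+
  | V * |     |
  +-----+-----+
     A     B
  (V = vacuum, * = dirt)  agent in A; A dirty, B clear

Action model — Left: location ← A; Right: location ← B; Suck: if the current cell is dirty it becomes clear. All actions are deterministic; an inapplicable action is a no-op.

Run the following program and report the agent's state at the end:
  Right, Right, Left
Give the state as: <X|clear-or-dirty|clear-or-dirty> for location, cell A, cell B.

<A|dirty|clear>

t=1 Right ⇒ <B|dirty|clear>
t=2 Right ⇒ <B|dirty|clear>
t=3 Left ⇒ <A|dirty|clear>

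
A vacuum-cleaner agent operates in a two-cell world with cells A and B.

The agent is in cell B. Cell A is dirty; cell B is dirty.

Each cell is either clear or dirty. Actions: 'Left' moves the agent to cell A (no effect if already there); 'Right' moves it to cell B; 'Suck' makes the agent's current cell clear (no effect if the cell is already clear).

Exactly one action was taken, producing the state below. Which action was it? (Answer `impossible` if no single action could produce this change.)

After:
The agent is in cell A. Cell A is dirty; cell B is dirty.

Left

try  Left: (A; A:dirty, B:dirty)  ← match
try Right: (B; A:dirty, B:dirty)
try  Suck: (B; A:dirty, B:clear)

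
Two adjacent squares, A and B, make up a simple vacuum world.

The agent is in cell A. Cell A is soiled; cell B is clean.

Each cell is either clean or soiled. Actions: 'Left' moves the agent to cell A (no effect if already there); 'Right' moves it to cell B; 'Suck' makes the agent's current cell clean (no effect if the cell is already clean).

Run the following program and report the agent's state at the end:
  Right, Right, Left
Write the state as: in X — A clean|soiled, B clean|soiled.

[1] after Right: in B — A soiled, B clean
[2] after Right: in B — A soiled, B clean
[3] after Left: in A — A soiled, B clean

in A — A soiled, B clean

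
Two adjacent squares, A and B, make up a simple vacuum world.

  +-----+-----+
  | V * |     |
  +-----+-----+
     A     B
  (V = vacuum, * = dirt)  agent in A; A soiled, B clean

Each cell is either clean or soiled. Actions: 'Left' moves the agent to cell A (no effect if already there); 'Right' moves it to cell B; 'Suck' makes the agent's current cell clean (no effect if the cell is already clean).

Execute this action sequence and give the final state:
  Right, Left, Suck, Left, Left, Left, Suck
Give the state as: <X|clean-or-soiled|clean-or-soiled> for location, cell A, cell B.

<A|clean|clean>

Right (#1): <B|soiled|clean>
Left (#2): <A|soiled|clean>
Suck (#3): <A|clean|clean>
Left (#4): <A|clean|clean>
Left (#5): <A|clean|clean>
Left (#6): <A|clean|clean>
Suck (#7): <A|clean|clean>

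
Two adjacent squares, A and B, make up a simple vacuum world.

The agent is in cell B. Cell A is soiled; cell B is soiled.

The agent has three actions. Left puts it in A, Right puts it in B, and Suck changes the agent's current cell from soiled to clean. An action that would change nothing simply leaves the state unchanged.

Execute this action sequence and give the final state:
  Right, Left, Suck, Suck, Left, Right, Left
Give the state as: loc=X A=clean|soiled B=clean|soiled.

loc=A A=clean B=soiled

t=1 Right ⇒ loc=B A=soiled B=soiled
t=2 Left ⇒ loc=A A=soiled B=soiled
t=3 Suck ⇒ loc=A A=clean B=soiled
t=4 Suck ⇒ loc=A A=clean B=soiled
t=5 Left ⇒ loc=A A=clean B=soiled
t=6 Right ⇒ loc=B A=clean B=soiled
t=7 Left ⇒ loc=A A=clean B=soiled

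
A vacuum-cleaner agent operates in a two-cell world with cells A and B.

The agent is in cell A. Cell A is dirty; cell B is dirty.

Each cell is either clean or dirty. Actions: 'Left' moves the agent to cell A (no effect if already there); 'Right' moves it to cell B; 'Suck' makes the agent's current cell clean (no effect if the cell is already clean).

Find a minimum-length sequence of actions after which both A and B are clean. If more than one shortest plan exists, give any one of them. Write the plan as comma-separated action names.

Suck (#1): loc=A A=clean B=dirty
Right (#2): loc=B A=clean B=dirty
Suck (#3): loc=B A=clean B=clean
min 3: Suck A + move + Suck B

Suck, Right, Suck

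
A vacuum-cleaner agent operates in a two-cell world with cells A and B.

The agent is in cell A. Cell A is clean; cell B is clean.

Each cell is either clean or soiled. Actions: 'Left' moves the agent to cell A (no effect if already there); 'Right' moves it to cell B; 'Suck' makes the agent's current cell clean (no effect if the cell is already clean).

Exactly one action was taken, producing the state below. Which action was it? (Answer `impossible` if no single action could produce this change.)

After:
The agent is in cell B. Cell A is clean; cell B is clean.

Right

try  Left: (A; A:clean, B:clean)
try Right: (B; A:clean, B:clean)  ← match
try  Suck: (A; A:clean, B:clean)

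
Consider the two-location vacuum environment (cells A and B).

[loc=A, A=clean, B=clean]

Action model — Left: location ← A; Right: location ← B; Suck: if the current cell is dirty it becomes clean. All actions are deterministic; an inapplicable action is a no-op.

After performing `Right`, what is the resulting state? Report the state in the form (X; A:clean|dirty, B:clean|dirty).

(B; A:clean, B:clean)

start: (A; A:clean, B:clean)
[1] after Right: (B; A:clean, B:clean)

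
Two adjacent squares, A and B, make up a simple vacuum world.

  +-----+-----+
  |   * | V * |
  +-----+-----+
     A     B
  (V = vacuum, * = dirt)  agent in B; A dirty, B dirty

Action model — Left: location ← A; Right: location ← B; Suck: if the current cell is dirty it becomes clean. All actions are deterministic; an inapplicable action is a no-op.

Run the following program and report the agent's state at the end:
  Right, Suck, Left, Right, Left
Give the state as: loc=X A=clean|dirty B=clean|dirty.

[1] after Right: loc=B A=dirty B=dirty
[2] after Suck: loc=B A=dirty B=clean
[3] after Left: loc=A A=dirty B=clean
[4] after Right: loc=B A=dirty B=clean
[5] after Left: loc=A A=dirty B=clean

loc=A A=dirty B=clean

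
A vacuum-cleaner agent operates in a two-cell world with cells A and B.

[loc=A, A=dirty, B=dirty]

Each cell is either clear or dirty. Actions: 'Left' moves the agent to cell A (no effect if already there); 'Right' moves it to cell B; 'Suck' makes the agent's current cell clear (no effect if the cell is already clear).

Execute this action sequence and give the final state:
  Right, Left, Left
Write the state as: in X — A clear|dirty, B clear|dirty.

Right (#1): in B — A dirty, B dirty
Left (#2): in A — A dirty, B dirty
Left (#3): in A — A dirty, B dirty

in A — A dirty, B dirty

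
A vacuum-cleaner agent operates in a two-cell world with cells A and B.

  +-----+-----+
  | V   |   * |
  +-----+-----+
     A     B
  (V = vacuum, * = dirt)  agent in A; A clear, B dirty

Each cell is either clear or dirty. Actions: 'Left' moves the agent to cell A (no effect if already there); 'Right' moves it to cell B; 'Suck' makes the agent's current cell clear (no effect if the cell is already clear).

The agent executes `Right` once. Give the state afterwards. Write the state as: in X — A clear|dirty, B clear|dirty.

start: in A — A clear, B dirty
1) do Right; now in B — A clear, B dirty

in B — A clear, B dirty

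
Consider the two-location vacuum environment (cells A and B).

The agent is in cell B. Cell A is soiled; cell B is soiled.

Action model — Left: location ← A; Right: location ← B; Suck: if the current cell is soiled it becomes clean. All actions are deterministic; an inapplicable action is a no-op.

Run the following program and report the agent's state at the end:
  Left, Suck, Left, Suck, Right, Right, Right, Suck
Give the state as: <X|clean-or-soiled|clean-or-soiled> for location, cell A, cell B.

1. Left → <A|soiled|soiled>
2. Suck → <A|clean|soiled>
3. Left → <A|clean|soiled>
4. Suck → <A|clean|soiled>
5. Right → <B|clean|soiled>
6. Right → <B|clean|soiled>
7. Right → <B|clean|soiled>
8. Suck → <B|clean|clean>

<B|clean|clean>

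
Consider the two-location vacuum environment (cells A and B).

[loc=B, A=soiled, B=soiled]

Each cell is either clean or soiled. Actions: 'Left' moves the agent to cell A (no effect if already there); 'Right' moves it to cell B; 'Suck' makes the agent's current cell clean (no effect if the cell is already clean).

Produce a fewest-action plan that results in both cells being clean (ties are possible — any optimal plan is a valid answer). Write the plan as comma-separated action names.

Suck, Left, Suck

1. Suck → loc=B A=soiled B=clean
2. Left → loc=A A=soiled B=clean
3. Suck → loc=A A=clean B=clean
min 3: Suck B + move + Suck A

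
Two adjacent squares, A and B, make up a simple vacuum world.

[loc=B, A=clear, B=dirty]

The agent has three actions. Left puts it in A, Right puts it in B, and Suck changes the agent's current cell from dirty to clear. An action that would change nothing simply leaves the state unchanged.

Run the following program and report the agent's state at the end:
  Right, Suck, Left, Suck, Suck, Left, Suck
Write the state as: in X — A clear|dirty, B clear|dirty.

1) do Right; now in B — A clear, B dirty
2) do Suck; now in B — A clear, B clear
3) do Left; now in A — A clear, B clear
4) do Suck; now in A — A clear, B clear
5) do Suck; now in A — A clear, B clear
6) do Left; now in A — A clear, B clear
7) do Suck; now in A — A clear, B clear

in A — A clear, B clear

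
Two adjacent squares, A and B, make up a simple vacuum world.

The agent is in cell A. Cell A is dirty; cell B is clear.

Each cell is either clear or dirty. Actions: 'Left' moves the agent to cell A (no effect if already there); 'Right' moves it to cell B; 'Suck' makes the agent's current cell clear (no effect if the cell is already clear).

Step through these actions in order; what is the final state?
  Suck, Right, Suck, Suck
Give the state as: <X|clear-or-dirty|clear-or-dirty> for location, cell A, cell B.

<B|clear|clear>

t=1 Suck ⇒ <A|clear|clear>
t=2 Right ⇒ <B|clear|clear>
t=3 Suck ⇒ <B|clear|clear>
t=4 Suck ⇒ <B|clear|clear>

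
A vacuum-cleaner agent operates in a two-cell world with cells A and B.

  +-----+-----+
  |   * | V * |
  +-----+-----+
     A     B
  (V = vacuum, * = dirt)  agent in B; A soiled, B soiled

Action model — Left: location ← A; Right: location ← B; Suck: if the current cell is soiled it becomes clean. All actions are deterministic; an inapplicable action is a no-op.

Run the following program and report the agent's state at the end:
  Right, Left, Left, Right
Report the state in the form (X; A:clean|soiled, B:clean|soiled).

(B; A:soiled, B:soiled)

[1] after Right: (B; A:soiled, B:soiled)
[2] after Left: (A; A:soiled, B:soiled)
[3] after Left: (A; A:soiled, B:soiled)
[4] after Right: (B; A:soiled, B:soiled)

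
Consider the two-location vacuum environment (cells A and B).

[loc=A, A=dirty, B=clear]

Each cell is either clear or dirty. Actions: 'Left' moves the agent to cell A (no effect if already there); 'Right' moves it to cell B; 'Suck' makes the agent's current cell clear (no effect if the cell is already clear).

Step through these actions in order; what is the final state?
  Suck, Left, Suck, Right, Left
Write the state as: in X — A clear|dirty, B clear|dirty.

in A — A clear, B clear

1. Suck → in A — A clear, B clear
2. Left → in A — A clear, B clear
3. Suck → in A — A clear, B clear
4. Right → in B — A clear, B clear
5. Left → in A — A clear, B clear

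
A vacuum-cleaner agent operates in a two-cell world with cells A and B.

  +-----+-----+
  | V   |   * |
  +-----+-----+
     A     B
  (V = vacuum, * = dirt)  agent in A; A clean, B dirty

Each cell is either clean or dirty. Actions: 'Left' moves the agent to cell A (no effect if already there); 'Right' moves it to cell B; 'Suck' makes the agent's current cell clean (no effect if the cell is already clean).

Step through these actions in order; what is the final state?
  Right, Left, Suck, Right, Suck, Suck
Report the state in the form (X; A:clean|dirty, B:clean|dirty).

Right (#1): (B; A:clean, B:dirty)
Left (#2): (A; A:clean, B:dirty)
Suck (#3): (A; A:clean, B:dirty)
Right (#4): (B; A:clean, B:dirty)
Suck (#5): (B; A:clean, B:clean)
Suck (#6): (B; A:clean, B:clean)

(B; A:clean, B:clean)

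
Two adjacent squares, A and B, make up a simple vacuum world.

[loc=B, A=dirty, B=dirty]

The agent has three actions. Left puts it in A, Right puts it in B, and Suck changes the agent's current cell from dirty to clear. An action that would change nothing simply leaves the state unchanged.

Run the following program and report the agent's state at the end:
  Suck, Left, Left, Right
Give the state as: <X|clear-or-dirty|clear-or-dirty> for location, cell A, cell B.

<B|dirty|clear>

step 1/4 (Suck): <B|dirty|clear>
step 2/4 (Left): <A|dirty|clear>
step 3/4 (Left): <A|dirty|clear>
step 4/4 (Right): <B|dirty|clear>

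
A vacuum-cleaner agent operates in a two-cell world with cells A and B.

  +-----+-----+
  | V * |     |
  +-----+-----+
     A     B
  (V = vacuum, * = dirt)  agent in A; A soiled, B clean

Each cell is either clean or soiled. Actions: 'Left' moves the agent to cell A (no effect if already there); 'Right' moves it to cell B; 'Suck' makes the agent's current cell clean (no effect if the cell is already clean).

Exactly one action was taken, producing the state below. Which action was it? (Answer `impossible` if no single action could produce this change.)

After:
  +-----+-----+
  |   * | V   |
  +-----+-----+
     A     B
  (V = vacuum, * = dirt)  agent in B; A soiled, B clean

Right

try  Left: in A — A soiled, B clean
try Right: in B — A soiled, B clean  ← match
try  Suck: in A — A clean, B clean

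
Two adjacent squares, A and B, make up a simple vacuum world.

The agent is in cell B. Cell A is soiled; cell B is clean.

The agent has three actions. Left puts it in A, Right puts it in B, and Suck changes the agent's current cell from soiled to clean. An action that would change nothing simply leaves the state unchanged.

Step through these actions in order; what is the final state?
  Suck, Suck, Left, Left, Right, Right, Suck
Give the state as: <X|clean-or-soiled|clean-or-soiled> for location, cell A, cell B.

step 1/7 (Suck): <B|soiled|clean>
step 2/7 (Suck): <B|soiled|clean>
step 3/7 (Left): <A|soiled|clean>
step 4/7 (Left): <A|soiled|clean>
step 5/7 (Right): <B|soiled|clean>
step 6/7 (Right): <B|soiled|clean>
step 7/7 (Suck): <B|soiled|clean>

<B|soiled|clean>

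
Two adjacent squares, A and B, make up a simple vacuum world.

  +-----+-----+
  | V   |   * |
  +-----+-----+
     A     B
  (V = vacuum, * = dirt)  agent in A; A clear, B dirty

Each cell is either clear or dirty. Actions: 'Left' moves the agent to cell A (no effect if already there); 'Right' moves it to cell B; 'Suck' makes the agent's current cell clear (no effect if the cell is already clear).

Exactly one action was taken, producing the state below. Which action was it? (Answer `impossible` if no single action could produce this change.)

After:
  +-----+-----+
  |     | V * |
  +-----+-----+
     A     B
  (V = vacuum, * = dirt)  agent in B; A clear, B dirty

try  Left: in A — A clear, B dirty
try Right: in B — A clear, B dirty  ← match
try  Suck: in A — A clear, B dirty

Right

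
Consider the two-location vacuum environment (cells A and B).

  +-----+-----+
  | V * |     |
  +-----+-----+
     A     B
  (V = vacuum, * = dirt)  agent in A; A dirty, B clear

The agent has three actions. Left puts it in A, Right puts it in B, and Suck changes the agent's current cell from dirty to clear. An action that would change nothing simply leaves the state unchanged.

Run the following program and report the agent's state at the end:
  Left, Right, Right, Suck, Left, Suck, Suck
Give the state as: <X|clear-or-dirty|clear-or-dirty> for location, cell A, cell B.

<A|clear|clear>

step 1/7 (Left): <A|dirty|clear>
step 2/7 (Right): <B|dirty|clear>
step 3/7 (Right): <B|dirty|clear>
step 4/7 (Suck): <B|dirty|clear>
step 5/7 (Left): <A|dirty|clear>
step 6/7 (Suck): <A|clear|clear>
step 7/7 (Suck): <A|clear|clear>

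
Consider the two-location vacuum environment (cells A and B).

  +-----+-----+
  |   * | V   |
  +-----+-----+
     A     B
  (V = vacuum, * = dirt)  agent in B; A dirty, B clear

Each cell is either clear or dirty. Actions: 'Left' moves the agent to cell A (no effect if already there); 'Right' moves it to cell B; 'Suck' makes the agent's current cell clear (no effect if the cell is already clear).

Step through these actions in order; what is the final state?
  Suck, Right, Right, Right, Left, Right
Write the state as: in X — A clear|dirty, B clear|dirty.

t=1 Suck ⇒ in B — A dirty, B clear
t=2 Right ⇒ in B — A dirty, B clear
t=3 Right ⇒ in B — A dirty, B clear
t=4 Right ⇒ in B — A dirty, B clear
t=5 Left ⇒ in A — A dirty, B clear
t=6 Right ⇒ in B — A dirty, B clear

in B — A dirty, B clear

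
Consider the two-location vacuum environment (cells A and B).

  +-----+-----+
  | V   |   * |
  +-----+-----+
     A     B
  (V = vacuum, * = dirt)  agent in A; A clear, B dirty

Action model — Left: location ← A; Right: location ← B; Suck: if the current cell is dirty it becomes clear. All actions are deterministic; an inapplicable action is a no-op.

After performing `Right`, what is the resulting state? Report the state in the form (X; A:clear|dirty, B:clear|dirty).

(B; A:clear, B:dirty)

start: (A; A:clear, B:dirty)
t=1 Right ⇒ (B; A:clear, B:dirty)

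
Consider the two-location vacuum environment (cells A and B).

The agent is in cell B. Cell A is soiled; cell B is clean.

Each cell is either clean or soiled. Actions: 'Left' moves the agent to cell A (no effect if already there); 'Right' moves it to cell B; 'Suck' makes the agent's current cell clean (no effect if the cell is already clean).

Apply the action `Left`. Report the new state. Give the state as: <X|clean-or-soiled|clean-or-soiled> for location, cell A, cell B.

start: <B|soiled|clean>
[1] after Left: <A|soiled|clean>

<A|soiled|clean>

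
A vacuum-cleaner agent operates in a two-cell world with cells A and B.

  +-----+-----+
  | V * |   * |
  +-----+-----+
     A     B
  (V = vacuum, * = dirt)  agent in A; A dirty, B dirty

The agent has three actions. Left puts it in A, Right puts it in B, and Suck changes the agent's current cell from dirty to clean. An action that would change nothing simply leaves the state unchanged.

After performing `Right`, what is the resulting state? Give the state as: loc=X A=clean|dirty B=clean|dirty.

loc=B A=dirty B=dirty

start: loc=A A=dirty B=dirty
step 1/1 (Right): loc=B A=dirty B=dirty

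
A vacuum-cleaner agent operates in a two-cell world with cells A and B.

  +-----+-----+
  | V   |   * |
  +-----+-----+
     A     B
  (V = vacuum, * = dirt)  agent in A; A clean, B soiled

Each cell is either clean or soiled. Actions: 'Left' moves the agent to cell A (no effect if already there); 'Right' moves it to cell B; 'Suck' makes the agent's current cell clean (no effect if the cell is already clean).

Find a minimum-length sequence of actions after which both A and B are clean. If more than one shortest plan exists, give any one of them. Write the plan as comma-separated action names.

Right, Suck

Right (#1): loc=B A=clean B=soiled
Suck (#2): loc=B A=clean B=clean
min 2: go B then Suck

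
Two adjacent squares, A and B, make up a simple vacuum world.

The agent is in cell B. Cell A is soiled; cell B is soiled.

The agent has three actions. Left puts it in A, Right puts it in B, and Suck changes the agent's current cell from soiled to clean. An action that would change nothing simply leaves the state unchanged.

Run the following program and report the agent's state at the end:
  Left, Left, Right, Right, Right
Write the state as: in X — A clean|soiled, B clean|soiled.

in B — A soiled, B soiled

step 1/5 (Left): in A — A soiled, B soiled
step 2/5 (Left): in A — A soiled, B soiled
step 3/5 (Right): in B — A soiled, B soiled
step 4/5 (Right): in B — A soiled, B soiled
step 5/5 (Right): in B — A soiled, B soiled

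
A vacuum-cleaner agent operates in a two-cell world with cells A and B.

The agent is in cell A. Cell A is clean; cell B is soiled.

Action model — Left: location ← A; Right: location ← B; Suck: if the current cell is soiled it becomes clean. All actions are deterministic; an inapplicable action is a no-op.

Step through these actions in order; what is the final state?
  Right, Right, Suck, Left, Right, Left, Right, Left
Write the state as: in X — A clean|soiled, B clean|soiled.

in A — A clean, B clean

step 1/8 (Right): in B — A clean, B soiled
step 2/8 (Right): in B — A clean, B soiled
step 3/8 (Suck): in B — A clean, B clean
step 4/8 (Left): in A — A clean, B clean
step 5/8 (Right): in B — A clean, B clean
step 6/8 (Left): in A — A clean, B clean
step 7/8 (Right): in B — A clean, B clean
step 8/8 (Left): in A — A clean, B clean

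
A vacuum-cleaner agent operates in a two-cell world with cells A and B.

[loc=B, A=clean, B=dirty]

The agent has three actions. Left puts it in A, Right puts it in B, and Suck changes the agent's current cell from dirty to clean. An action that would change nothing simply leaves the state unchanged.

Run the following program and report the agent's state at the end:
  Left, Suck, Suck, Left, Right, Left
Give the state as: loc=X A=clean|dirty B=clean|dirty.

loc=A A=clean B=dirty

step 1/6 (Left): loc=A A=clean B=dirty
step 2/6 (Suck): loc=A A=clean B=dirty
step 3/6 (Suck): loc=A A=clean B=dirty
step 4/6 (Left): loc=A A=clean B=dirty
step 5/6 (Right): loc=B A=clean B=dirty
step 6/6 (Left): loc=A A=clean B=dirty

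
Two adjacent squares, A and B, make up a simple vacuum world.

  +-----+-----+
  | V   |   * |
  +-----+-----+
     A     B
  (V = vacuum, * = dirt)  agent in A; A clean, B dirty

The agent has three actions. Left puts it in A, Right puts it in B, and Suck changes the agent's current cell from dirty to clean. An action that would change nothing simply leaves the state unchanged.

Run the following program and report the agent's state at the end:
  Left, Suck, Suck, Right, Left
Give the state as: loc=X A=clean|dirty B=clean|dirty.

loc=A A=clean B=dirty

step 1/5 (Left): loc=A A=clean B=dirty
step 2/5 (Suck): loc=A A=clean B=dirty
step 3/5 (Suck): loc=A A=clean B=dirty
step 4/5 (Right): loc=B A=clean B=dirty
step 5/5 (Left): loc=A A=clean B=dirty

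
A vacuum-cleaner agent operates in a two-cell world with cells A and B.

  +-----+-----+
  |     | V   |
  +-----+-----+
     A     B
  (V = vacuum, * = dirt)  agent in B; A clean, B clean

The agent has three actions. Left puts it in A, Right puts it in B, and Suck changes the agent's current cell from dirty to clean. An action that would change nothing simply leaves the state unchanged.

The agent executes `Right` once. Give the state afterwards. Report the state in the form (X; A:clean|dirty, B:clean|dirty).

start: (B; A:clean, B:clean)
1. Right → (B; A:clean, B:clean)

(B; A:clean, B:clean)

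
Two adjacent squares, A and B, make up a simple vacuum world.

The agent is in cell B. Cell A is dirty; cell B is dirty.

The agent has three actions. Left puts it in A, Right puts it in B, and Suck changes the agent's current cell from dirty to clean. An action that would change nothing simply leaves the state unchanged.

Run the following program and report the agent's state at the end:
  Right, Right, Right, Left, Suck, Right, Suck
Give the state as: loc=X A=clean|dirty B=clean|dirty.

[1] after Right: loc=B A=dirty B=dirty
[2] after Right: loc=B A=dirty B=dirty
[3] after Right: loc=B A=dirty B=dirty
[4] after Left: loc=A A=dirty B=dirty
[5] after Suck: loc=A A=clean B=dirty
[6] after Right: loc=B A=clean B=dirty
[7] after Suck: loc=B A=clean B=clean

loc=B A=clean B=clean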